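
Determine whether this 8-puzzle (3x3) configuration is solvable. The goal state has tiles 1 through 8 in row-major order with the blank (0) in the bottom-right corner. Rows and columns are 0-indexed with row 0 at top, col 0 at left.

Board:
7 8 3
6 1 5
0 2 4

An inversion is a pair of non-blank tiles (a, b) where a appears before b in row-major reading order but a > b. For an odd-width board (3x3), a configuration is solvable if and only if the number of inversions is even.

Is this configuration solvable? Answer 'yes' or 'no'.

Answer: yes

Derivation:
Inversions (pairs i<j in row-major order where tile[i] > tile[j] > 0): 20
20 is even, so the puzzle is solvable.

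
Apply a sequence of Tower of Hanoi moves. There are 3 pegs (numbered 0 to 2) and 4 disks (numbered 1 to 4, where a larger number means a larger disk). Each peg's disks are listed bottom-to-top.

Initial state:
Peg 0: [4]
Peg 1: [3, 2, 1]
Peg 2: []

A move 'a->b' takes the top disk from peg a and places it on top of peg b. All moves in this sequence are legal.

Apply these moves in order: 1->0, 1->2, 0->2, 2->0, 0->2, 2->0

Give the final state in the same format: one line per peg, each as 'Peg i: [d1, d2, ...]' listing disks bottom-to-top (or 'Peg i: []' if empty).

Answer: Peg 0: [4, 1]
Peg 1: [3]
Peg 2: [2]

Derivation:
After move 1 (1->0):
Peg 0: [4, 1]
Peg 1: [3, 2]
Peg 2: []

After move 2 (1->2):
Peg 0: [4, 1]
Peg 1: [3]
Peg 2: [2]

After move 3 (0->2):
Peg 0: [4]
Peg 1: [3]
Peg 2: [2, 1]

After move 4 (2->0):
Peg 0: [4, 1]
Peg 1: [3]
Peg 2: [2]

After move 5 (0->2):
Peg 0: [4]
Peg 1: [3]
Peg 2: [2, 1]

After move 6 (2->0):
Peg 0: [4, 1]
Peg 1: [3]
Peg 2: [2]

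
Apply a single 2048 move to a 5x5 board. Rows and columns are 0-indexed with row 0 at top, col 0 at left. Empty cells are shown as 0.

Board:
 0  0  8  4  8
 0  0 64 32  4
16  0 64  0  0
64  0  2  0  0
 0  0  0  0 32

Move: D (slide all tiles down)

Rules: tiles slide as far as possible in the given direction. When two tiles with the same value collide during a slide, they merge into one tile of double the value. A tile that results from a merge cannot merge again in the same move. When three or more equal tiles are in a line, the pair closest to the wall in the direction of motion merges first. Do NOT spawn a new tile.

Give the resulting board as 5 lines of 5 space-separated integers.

Slide down:
col 0: [0, 0, 16, 64, 0] -> [0, 0, 0, 16, 64]
col 1: [0, 0, 0, 0, 0] -> [0, 0, 0, 0, 0]
col 2: [8, 64, 64, 2, 0] -> [0, 0, 8, 128, 2]
col 3: [4, 32, 0, 0, 0] -> [0, 0, 0, 4, 32]
col 4: [8, 4, 0, 0, 32] -> [0, 0, 8, 4, 32]

Answer:   0   0   0   0   0
  0   0   0   0   0
  0   0   8   0   8
 16   0 128   4   4
 64   0   2  32  32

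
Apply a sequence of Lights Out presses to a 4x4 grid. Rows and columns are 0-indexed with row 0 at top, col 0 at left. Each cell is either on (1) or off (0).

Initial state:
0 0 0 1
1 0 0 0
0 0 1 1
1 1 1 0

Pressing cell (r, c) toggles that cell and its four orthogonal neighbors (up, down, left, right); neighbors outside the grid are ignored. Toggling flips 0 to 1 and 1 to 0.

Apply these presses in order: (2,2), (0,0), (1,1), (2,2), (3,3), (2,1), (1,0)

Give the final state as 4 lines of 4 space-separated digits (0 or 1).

Answer: 0 0 0 1
0 1 1 0
0 0 0 0
1 0 0 1

Derivation:
After press 1 at (2,2):
0 0 0 1
1 0 1 0
0 1 0 0
1 1 0 0

After press 2 at (0,0):
1 1 0 1
0 0 1 0
0 1 0 0
1 1 0 0

After press 3 at (1,1):
1 0 0 1
1 1 0 0
0 0 0 0
1 1 0 0

After press 4 at (2,2):
1 0 0 1
1 1 1 0
0 1 1 1
1 1 1 0

After press 5 at (3,3):
1 0 0 1
1 1 1 0
0 1 1 0
1 1 0 1

After press 6 at (2,1):
1 0 0 1
1 0 1 0
1 0 0 0
1 0 0 1

After press 7 at (1,0):
0 0 0 1
0 1 1 0
0 0 0 0
1 0 0 1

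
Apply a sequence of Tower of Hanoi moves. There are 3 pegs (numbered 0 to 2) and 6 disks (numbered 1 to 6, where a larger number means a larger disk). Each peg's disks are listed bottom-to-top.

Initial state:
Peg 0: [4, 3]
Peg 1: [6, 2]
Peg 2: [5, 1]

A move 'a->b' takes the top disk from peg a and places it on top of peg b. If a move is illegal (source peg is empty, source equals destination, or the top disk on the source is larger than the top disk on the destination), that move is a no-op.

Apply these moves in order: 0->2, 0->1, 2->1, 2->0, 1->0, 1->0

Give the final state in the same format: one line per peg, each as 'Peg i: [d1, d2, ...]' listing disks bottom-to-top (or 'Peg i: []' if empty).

After move 1 (0->2):
Peg 0: [4, 3]
Peg 1: [6, 2]
Peg 2: [5, 1]

After move 2 (0->1):
Peg 0: [4, 3]
Peg 1: [6, 2]
Peg 2: [5, 1]

After move 3 (2->1):
Peg 0: [4, 3]
Peg 1: [6, 2, 1]
Peg 2: [5]

After move 4 (2->0):
Peg 0: [4, 3]
Peg 1: [6, 2, 1]
Peg 2: [5]

After move 5 (1->0):
Peg 0: [4, 3, 1]
Peg 1: [6, 2]
Peg 2: [5]

After move 6 (1->0):
Peg 0: [4, 3, 1]
Peg 1: [6, 2]
Peg 2: [5]

Answer: Peg 0: [4, 3, 1]
Peg 1: [6, 2]
Peg 2: [5]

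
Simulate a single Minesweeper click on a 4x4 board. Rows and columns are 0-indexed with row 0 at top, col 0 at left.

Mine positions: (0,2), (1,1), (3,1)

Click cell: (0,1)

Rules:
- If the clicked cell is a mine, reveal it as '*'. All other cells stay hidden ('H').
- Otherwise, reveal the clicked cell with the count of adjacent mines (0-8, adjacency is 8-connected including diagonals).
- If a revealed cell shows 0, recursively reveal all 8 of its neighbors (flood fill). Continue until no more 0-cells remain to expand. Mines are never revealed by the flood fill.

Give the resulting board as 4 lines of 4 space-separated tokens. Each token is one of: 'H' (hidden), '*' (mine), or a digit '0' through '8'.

H 2 H H
H H H H
H H H H
H H H H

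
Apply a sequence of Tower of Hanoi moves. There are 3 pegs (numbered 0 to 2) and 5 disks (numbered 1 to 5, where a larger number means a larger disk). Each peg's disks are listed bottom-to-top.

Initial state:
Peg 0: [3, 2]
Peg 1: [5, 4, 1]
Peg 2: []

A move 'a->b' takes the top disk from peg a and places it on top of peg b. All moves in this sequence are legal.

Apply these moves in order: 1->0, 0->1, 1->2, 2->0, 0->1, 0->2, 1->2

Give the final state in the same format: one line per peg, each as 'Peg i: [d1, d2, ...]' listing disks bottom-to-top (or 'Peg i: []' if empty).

After move 1 (1->0):
Peg 0: [3, 2, 1]
Peg 1: [5, 4]
Peg 2: []

After move 2 (0->1):
Peg 0: [3, 2]
Peg 1: [5, 4, 1]
Peg 2: []

After move 3 (1->2):
Peg 0: [3, 2]
Peg 1: [5, 4]
Peg 2: [1]

After move 4 (2->0):
Peg 0: [3, 2, 1]
Peg 1: [5, 4]
Peg 2: []

After move 5 (0->1):
Peg 0: [3, 2]
Peg 1: [5, 4, 1]
Peg 2: []

After move 6 (0->2):
Peg 0: [3]
Peg 1: [5, 4, 1]
Peg 2: [2]

After move 7 (1->2):
Peg 0: [3]
Peg 1: [5, 4]
Peg 2: [2, 1]

Answer: Peg 0: [3]
Peg 1: [5, 4]
Peg 2: [2, 1]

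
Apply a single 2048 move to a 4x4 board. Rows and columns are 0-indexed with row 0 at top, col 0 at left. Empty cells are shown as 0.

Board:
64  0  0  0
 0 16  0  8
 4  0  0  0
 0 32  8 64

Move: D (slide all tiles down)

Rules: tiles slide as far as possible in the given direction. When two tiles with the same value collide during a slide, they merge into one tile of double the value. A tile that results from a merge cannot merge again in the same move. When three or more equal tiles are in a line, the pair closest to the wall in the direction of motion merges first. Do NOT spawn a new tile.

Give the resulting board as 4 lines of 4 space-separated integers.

Answer:  0  0  0  0
 0  0  0  0
64 16  0  8
 4 32  8 64

Derivation:
Slide down:
col 0: [64, 0, 4, 0] -> [0, 0, 64, 4]
col 1: [0, 16, 0, 32] -> [0, 0, 16, 32]
col 2: [0, 0, 0, 8] -> [0, 0, 0, 8]
col 3: [0, 8, 0, 64] -> [0, 0, 8, 64]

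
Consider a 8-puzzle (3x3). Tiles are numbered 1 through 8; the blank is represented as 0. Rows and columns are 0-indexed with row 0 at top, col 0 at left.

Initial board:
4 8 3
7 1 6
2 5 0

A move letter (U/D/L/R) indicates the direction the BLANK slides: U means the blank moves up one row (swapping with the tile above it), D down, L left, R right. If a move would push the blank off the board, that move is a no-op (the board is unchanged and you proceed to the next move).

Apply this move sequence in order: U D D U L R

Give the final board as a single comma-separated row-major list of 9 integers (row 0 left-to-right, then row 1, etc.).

Answer: 4, 8, 3, 7, 1, 0, 2, 5, 6

Derivation:
After move 1 (U):
4 8 3
7 1 0
2 5 6

After move 2 (D):
4 8 3
7 1 6
2 5 0

After move 3 (D):
4 8 3
7 1 6
2 5 0

After move 4 (U):
4 8 3
7 1 0
2 5 6

After move 5 (L):
4 8 3
7 0 1
2 5 6

After move 6 (R):
4 8 3
7 1 0
2 5 6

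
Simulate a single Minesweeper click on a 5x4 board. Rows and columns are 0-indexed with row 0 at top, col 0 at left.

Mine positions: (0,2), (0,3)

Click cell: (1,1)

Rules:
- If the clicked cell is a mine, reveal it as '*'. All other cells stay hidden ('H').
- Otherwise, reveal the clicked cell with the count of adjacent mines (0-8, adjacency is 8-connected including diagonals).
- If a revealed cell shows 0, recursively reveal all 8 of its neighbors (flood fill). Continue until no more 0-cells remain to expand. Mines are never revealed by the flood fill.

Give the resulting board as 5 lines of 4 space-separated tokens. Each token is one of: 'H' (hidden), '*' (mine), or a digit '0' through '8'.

H H H H
H 1 H H
H H H H
H H H H
H H H H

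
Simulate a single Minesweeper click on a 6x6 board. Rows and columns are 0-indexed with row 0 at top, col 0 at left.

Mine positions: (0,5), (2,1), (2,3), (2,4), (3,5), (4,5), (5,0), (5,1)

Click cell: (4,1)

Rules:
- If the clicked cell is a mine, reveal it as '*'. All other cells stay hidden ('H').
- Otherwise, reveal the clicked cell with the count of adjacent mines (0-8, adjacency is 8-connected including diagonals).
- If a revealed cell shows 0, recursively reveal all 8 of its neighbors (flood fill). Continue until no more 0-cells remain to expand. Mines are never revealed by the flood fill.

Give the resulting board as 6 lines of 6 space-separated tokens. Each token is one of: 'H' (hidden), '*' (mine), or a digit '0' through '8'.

H H H H H H
H H H H H H
H H H H H H
H H H H H H
H 2 H H H H
H H H H H H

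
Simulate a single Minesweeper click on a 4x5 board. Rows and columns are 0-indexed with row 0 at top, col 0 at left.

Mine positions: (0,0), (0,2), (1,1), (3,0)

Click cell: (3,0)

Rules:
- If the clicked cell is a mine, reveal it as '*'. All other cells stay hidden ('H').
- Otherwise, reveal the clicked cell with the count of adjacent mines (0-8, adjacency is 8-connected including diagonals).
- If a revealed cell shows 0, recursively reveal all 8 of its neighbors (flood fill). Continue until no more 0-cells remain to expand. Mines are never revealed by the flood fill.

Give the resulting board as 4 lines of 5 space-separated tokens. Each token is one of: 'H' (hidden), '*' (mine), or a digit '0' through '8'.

H H H H H
H H H H H
H H H H H
* H H H H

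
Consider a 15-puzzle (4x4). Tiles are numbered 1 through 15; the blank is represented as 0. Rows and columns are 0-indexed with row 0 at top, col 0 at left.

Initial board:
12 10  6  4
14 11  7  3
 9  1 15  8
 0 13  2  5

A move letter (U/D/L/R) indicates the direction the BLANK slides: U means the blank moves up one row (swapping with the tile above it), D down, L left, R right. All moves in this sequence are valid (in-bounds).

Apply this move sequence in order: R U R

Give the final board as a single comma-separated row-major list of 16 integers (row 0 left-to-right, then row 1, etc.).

Answer: 12, 10, 6, 4, 14, 11, 7, 3, 9, 15, 0, 8, 13, 1, 2, 5

Derivation:
After move 1 (R):
12 10  6  4
14 11  7  3
 9  1 15  8
13  0  2  5

After move 2 (U):
12 10  6  4
14 11  7  3
 9  0 15  8
13  1  2  5

After move 3 (R):
12 10  6  4
14 11  7  3
 9 15  0  8
13  1  2  5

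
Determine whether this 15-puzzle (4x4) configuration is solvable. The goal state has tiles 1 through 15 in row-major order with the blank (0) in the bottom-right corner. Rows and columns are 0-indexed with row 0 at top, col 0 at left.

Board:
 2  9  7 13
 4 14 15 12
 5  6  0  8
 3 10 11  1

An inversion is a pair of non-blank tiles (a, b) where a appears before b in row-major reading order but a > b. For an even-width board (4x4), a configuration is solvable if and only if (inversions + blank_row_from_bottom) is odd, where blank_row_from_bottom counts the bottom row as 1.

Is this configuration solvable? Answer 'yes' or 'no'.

Inversions: 56
Blank is in row 2 (0-indexed from top), which is row 2 counting from the bottom (bottom = 1).
56 + 2 = 58, which is even, so the puzzle is not solvable.

Answer: no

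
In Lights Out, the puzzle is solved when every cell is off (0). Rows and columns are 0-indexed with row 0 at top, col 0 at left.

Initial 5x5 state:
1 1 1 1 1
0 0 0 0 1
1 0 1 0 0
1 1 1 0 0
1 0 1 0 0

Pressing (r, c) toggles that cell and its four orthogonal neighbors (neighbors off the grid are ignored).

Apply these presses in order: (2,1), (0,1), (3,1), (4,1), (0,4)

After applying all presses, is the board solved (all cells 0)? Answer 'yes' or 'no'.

After press 1 at (2,1):
1 1 1 1 1
0 1 0 0 1
0 1 0 0 0
1 0 1 0 0
1 0 1 0 0

After press 2 at (0,1):
0 0 0 1 1
0 0 0 0 1
0 1 0 0 0
1 0 1 0 0
1 0 1 0 0

After press 3 at (3,1):
0 0 0 1 1
0 0 0 0 1
0 0 0 0 0
0 1 0 0 0
1 1 1 0 0

After press 4 at (4,1):
0 0 0 1 1
0 0 0 0 1
0 0 0 0 0
0 0 0 0 0
0 0 0 0 0

After press 5 at (0,4):
0 0 0 0 0
0 0 0 0 0
0 0 0 0 0
0 0 0 0 0
0 0 0 0 0

Lights still on: 0

Answer: yes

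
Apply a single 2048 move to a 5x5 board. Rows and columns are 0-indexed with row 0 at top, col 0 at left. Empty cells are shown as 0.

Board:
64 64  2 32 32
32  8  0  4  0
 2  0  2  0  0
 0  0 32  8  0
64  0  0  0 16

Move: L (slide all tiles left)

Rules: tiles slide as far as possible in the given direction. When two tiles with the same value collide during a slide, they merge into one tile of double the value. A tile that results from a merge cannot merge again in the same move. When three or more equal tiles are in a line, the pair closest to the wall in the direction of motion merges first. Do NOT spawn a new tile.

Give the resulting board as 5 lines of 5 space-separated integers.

Slide left:
row 0: [64, 64, 2, 32, 32] -> [128, 2, 64, 0, 0]
row 1: [32, 8, 0, 4, 0] -> [32, 8, 4, 0, 0]
row 2: [2, 0, 2, 0, 0] -> [4, 0, 0, 0, 0]
row 3: [0, 0, 32, 8, 0] -> [32, 8, 0, 0, 0]
row 4: [64, 0, 0, 0, 16] -> [64, 16, 0, 0, 0]

Answer: 128   2  64   0   0
 32   8   4   0   0
  4   0   0   0   0
 32   8   0   0   0
 64  16   0   0   0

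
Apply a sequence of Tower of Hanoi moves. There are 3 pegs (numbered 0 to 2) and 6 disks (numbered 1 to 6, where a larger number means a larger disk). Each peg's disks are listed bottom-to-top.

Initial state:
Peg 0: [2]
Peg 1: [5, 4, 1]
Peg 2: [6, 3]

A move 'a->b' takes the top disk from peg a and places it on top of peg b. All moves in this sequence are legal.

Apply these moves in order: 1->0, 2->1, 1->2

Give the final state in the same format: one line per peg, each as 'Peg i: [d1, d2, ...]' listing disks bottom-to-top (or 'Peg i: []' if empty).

Answer: Peg 0: [2, 1]
Peg 1: [5, 4]
Peg 2: [6, 3]

Derivation:
After move 1 (1->0):
Peg 0: [2, 1]
Peg 1: [5, 4]
Peg 2: [6, 3]

After move 2 (2->1):
Peg 0: [2, 1]
Peg 1: [5, 4, 3]
Peg 2: [6]

After move 3 (1->2):
Peg 0: [2, 1]
Peg 1: [5, 4]
Peg 2: [6, 3]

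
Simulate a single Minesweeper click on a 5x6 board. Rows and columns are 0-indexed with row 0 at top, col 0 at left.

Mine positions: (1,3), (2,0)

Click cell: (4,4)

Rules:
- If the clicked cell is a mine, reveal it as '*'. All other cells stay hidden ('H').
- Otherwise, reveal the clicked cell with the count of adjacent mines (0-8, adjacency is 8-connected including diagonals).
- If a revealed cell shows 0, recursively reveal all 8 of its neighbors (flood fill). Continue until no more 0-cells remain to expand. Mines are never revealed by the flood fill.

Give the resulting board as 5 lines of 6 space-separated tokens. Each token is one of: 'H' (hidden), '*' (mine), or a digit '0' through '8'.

H H H H 1 0
H H H H 1 0
H 1 1 1 1 0
1 1 0 0 0 0
0 0 0 0 0 0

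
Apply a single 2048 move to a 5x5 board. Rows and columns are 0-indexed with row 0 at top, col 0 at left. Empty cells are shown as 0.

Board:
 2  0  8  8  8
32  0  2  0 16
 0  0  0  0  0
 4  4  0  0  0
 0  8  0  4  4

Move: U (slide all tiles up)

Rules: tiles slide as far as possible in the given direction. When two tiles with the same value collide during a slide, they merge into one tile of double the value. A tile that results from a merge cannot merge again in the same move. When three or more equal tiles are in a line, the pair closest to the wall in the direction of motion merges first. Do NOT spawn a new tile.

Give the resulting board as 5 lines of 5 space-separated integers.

Answer:  2  4  8  8  8
32  8  2  4 16
 4  0  0  0  4
 0  0  0  0  0
 0  0  0  0  0

Derivation:
Slide up:
col 0: [2, 32, 0, 4, 0] -> [2, 32, 4, 0, 0]
col 1: [0, 0, 0, 4, 8] -> [4, 8, 0, 0, 0]
col 2: [8, 2, 0, 0, 0] -> [8, 2, 0, 0, 0]
col 3: [8, 0, 0, 0, 4] -> [8, 4, 0, 0, 0]
col 4: [8, 16, 0, 0, 4] -> [8, 16, 4, 0, 0]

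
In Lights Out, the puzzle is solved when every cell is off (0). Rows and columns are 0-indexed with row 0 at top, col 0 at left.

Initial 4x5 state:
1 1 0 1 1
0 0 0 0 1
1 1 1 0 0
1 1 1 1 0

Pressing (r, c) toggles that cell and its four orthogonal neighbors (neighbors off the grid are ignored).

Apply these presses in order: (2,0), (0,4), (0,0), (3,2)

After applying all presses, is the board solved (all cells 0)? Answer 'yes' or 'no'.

After press 1 at (2,0):
1 1 0 1 1
1 0 0 0 1
0 0 1 0 0
0 1 1 1 0

After press 2 at (0,4):
1 1 0 0 0
1 0 0 0 0
0 0 1 0 0
0 1 1 1 0

After press 3 at (0,0):
0 0 0 0 0
0 0 0 0 0
0 0 1 0 0
0 1 1 1 0

After press 4 at (3,2):
0 0 0 0 0
0 0 0 0 0
0 0 0 0 0
0 0 0 0 0

Lights still on: 0

Answer: yes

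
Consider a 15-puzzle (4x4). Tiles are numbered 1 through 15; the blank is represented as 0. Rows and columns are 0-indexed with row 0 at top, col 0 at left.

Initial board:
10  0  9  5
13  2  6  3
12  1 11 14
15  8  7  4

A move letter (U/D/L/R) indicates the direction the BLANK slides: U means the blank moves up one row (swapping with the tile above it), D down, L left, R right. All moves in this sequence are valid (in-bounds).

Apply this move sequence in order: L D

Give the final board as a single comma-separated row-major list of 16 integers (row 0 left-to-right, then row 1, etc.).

Answer: 13, 10, 9, 5, 0, 2, 6, 3, 12, 1, 11, 14, 15, 8, 7, 4

Derivation:
After move 1 (L):
 0 10  9  5
13  2  6  3
12  1 11 14
15  8  7  4

After move 2 (D):
13 10  9  5
 0  2  6  3
12  1 11 14
15  8  7  4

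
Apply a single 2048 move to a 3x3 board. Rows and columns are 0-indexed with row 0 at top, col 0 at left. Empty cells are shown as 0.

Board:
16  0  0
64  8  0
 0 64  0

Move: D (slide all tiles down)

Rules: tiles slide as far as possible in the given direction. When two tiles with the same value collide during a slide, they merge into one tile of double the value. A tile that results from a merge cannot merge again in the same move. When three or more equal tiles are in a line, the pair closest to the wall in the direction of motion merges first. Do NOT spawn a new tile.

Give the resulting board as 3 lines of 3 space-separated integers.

Slide down:
col 0: [16, 64, 0] -> [0, 16, 64]
col 1: [0, 8, 64] -> [0, 8, 64]
col 2: [0, 0, 0] -> [0, 0, 0]

Answer:  0  0  0
16  8  0
64 64  0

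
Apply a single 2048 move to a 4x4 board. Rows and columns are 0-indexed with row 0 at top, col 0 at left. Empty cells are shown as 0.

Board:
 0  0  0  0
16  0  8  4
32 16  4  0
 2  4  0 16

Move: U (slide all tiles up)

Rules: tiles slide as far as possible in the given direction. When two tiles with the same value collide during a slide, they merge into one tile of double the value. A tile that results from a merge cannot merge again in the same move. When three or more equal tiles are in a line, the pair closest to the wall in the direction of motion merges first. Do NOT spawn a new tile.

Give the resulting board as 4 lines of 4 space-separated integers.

Slide up:
col 0: [0, 16, 32, 2] -> [16, 32, 2, 0]
col 1: [0, 0, 16, 4] -> [16, 4, 0, 0]
col 2: [0, 8, 4, 0] -> [8, 4, 0, 0]
col 3: [0, 4, 0, 16] -> [4, 16, 0, 0]

Answer: 16 16  8  4
32  4  4 16
 2  0  0  0
 0  0  0  0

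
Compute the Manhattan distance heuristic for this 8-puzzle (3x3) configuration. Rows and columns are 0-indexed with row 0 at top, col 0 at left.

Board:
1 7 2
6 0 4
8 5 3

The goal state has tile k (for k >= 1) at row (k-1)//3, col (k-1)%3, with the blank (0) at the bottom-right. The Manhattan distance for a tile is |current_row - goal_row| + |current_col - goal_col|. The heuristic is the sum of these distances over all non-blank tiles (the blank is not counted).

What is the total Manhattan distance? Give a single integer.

Tile 1: at (0,0), goal (0,0), distance |0-0|+|0-0| = 0
Tile 7: at (0,1), goal (2,0), distance |0-2|+|1-0| = 3
Tile 2: at (0,2), goal (0,1), distance |0-0|+|2-1| = 1
Tile 6: at (1,0), goal (1,2), distance |1-1|+|0-2| = 2
Tile 4: at (1,2), goal (1,0), distance |1-1|+|2-0| = 2
Tile 8: at (2,0), goal (2,1), distance |2-2|+|0-1| = 1
Tile 5: at (2,1), goal (1,1), distance |2-1|+|1-1| = 1
Tile 3: at (2,2), goal (0,2), distance |2-0|+|2-2| = 2
Sum: 0 + 3 + 1 + 2 + 2 + 1 + 1 + 2 = 12

Answer: 12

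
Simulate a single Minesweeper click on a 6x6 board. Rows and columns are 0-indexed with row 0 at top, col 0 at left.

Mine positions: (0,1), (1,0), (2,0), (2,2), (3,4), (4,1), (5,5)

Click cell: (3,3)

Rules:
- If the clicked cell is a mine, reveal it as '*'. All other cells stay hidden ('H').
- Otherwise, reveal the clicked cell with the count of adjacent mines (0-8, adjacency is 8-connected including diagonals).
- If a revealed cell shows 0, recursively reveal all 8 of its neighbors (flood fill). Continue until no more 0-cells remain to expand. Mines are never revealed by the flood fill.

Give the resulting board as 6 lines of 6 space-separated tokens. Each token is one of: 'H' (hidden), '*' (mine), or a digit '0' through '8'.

H H H H H H
H H H H H H
H H H H H H
H H H 2 H H
H H H H H H
H H H H H H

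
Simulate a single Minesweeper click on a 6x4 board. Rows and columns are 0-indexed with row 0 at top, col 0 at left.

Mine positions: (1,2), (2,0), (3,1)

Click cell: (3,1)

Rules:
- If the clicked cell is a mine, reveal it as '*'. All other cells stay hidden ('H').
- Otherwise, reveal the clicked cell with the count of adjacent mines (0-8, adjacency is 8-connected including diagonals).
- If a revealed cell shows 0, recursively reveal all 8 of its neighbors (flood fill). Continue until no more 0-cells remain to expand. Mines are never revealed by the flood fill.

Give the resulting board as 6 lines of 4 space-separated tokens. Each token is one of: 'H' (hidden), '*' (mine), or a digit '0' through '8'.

H H H H
H H H H
H H H H
H * H H
H H H H
H H H H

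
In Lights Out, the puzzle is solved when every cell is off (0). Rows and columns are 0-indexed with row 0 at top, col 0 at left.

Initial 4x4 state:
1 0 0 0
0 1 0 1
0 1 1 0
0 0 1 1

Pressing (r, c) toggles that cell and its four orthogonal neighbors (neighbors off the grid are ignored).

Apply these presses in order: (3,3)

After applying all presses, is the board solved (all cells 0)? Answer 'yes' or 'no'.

After press 1 at (3,3):
1 0 0 0
0 1 0 1
0 1 1 1
0 0 0 0

Lights still on: 6

Answer: no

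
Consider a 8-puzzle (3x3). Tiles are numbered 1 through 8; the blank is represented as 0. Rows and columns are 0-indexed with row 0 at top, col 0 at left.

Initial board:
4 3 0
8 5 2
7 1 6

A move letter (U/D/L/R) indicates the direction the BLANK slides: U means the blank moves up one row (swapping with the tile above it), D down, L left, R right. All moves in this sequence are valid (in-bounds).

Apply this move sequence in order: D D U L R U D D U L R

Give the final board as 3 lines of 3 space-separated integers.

Answer: 4 3 2
8 5 0
7 1 6

Derivation:
After move 1 (D):
4 3 2
8 5 0
7 1 6

After move 2 (D):
4 3 2
8 5 6
7 1 0

After move 3 (U):
4 3 2
8 5 0
7 1 6

After move 4 (L):
4 3 2
8 0 5
7 1 6

After move 5 (R):
4 3 2
8 5 0
7 1 6

After move 6 (U):
4 3 0
8 5 2
7 1 6

After move 7 (D):
4 3 2
8 5 0
7 1 6

After move 8 (D):
4 3 2
8 5 6
7 1 0

After move 9 (U):
4 3 2
8 5 0
7 1 6

After move 10 (L):
4 3 2
8 0 5
7 1 6

After move 11 (R):
4 3 2
8 5 0
7 1 6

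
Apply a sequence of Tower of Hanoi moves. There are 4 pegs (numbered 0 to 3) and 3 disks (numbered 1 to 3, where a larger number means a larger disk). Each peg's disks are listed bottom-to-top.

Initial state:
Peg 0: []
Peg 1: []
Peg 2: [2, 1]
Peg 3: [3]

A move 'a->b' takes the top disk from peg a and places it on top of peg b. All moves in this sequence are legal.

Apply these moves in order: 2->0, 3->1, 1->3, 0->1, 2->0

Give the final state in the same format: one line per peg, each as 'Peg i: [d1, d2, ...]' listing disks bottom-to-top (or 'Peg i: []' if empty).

After move 1 (2->0):
Peg 0: [1]
Peg 1: []
Peg 2: [2]
Peg 3: [3]

After move 2 (3->1):
Peg 0: [1]
Peg 1: [3]
Peg 2: [2]
Peg 3: []

After move 3 (1->3):
Peg 0: [1]
Peg 1: []
Peg 2: [2]
Peg 3: [3]

After move 4 (0->1):
Peg 0: []
Peg 1: [1]
Peg 2: [2]
Peg 3: [3]

After move 5 (2->0):
Peg 0: [2]
Peg 1: [1]
Peg 2: []
Peg 3: [3]

Answer: Peg 0: [2]
Peg 1: [1]
Peg 2: []
Peg 3: [3]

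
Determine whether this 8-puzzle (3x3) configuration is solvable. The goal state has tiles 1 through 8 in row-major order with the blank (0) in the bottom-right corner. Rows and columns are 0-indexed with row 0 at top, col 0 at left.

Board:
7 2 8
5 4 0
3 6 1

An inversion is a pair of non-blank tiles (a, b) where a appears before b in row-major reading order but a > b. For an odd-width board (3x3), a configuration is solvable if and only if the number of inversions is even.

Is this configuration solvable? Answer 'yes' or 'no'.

Answer: no

Derivation:
Inversions (pairs i<j in row-major order where tile[i] > tile[j] > 0): 19
19 is odd, so the puzzle is not solvable.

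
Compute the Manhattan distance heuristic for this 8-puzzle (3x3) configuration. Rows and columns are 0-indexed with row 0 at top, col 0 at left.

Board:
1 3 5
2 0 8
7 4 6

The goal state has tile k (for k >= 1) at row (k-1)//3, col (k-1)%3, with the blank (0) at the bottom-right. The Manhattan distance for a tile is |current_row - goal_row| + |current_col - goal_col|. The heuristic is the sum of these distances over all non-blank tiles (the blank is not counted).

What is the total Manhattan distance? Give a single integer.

Answer: 10

Derivation:
Tile 1: at (0,0), goal (0,0), distance |0-0|+|0-0| = 0
Tile 3: at (0,1), goal (0,2), distance |0-0|+|1-2| = 1
Tile 5: at (0,2), goal (1,1), distance |0-1|+|2-1| = 2
Tile 2: at (1,0), goal (0,1), distance |1-0|+|0-1| = 2
Tile 8: at (1,2), goal (2,1), distance |1-2|+|2-1| = 2
Tile 7: at (2,0), goal (2,0), distance |2-2|+|0-0| = 0
Tile 4: at (2,1), goal (1,0), distance |2-1|+|1-0| = 2
Tile 6: at (2,2), goal (1,2), distance |2-1|+|2-2| = 1
Sum: 0 + 1 + 2 + 2 + 2 + 0 + 2 + 1 = 10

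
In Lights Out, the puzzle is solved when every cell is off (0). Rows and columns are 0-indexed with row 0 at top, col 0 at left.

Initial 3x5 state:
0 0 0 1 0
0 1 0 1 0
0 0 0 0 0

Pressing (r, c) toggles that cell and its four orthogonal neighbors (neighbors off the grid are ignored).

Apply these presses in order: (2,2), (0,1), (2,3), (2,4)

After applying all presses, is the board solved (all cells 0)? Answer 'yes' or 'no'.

After press 1 at (2,2):
0 0 0 1 0
0 1 1 1 0
0 1 1 1 0

After press 2 at (0,1):
1 1 1 1 0
0 0 1 1 0
0 1 1 1 0

After press 3 at (2,3):
1 1 1 1 0
0 0 1 0 0
0 1 0 0 1

After press 4 at (2,4):
1 1 1 1 0
0 0 1 0 1
0 1 0 1 0

Lights still on: 8

Answer: no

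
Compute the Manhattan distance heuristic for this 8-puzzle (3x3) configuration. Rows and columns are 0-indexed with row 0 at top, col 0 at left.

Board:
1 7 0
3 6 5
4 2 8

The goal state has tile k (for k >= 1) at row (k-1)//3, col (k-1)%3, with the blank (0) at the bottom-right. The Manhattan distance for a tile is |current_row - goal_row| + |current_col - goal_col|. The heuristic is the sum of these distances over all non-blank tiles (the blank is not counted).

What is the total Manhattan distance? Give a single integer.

Tile 1: (0,0)->(0,0) = 0
Tile 7: (0,1)->(2,0) = 3
Tile 3: (1,0)->(0,2) = 3
Tile 6: (1,1)->(1,2) = 1
Tile 5: (1,2)->(1,1) = 1
Tile 4: (2,0)->(1,0) = 1
Tile 2: (2,1)->(0,1) = 2
Tile 8: (2,2)->(2,1) = 1
Sum: 0 + 3 + 3 + 1 + 1 + 1 + 2 + 1 = 12

Answer: 12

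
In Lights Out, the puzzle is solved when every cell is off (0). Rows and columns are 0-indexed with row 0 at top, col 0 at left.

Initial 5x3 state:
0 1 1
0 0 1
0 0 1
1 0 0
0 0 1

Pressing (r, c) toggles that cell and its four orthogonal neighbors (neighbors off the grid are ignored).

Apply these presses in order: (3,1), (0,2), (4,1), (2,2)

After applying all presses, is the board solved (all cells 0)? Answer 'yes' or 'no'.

Answer: no

Derivation:
After press 1 at (3,1):
0 1 1
0 0 1
0 1 1
0 1 1
0 1 1

After press 2 at (0,2):
0 0 0
0 0 0
0 1 1
0 1 1
0 1 1

After press 3 at (4,1):
0 0 0
0 0 0
0 1 1
0 0 1
1 0 0

After press 4 at (2,2):
0 0 0
0 0 1
0 0 0
0 0 0
1 0 0

Lights still on: 2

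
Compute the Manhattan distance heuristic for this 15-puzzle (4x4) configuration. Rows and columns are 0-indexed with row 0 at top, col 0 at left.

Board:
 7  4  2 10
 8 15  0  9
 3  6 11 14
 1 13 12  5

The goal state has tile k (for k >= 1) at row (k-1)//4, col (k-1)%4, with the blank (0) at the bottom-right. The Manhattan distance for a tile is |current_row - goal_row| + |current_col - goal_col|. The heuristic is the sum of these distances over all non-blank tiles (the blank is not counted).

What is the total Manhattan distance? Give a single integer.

Tile 7: at (0,0), goal (1,2), distance |0-1|+|0-2| = 3
Tile 4: at (0,1), goal (0,3), distance |0-0|+|1-3| = 2
Tile 2: at (0,2), goal (0,1), distance |0-0|+|2-1| = 1
Tile 10: at (0,3), goal (2,1), distance |0-2|+|3-1| = 4
Tile 8: at (1,0), goal (1,3), distance |1-1|+|0-3| = 3
Tile 15: at (1,1), goal (3,2), distance |1-3|+|1-2| = 3
Tile 9: at (1,3), goal (2,0), distance |1-2|+|3-0| = 4
Tile 3: at (2,0), goal (0,2), distance |2-0|+|0-2| = 4
Tile 6: at (2,1), goal (1,1), distance |2-1|+|1-1| = 1
Tile 11: at (2,2), goal (2,2), distance |2-2|+|2-2| = 0
Tile 14: at (2,3), goal (3,1), distance |2-3|+|3-1| = 3
Tile 1: at (3,0), goal (0,0), distance |3-0|+|0-0| = 3
Tile 13: at (3,1), goal (3,0), distance |3-3|+|1-0| = 1
Tile 12: at (3,2), goal (2,3), distance |3-2|+|2-3| = 2
Tile 5: at (3,3), goal (1,0), distance |3-1|+|3-0| = 5
Sum: 3 + 2 + 1 + 4 + 3 + 3 + 4 + 4 + 1 + 0 + 3 + 3 + 1 + 2 + 5 = 39

Answer: 39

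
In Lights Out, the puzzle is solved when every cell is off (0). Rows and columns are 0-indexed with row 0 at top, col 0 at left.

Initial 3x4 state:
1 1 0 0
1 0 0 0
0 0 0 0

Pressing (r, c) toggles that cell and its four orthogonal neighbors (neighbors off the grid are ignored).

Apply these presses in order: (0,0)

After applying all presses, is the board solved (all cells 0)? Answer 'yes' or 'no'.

Answer: yes

Derivation:
After press 1 at (0,0):
0 0 0 0
0 0 0 0
0 0 0 0

Lights still on: 0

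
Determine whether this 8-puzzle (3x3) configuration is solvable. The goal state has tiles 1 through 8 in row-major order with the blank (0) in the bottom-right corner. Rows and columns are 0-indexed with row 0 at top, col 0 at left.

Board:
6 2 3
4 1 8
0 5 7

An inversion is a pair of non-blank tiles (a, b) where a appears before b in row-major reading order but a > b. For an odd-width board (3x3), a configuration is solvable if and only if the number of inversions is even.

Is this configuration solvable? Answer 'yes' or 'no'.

Answer: yes

Derivation:
Inversions (pairs i<j in row-major order where tile[i] > tile[j] > 0): 10
10 is even, so the puzzle is solvable.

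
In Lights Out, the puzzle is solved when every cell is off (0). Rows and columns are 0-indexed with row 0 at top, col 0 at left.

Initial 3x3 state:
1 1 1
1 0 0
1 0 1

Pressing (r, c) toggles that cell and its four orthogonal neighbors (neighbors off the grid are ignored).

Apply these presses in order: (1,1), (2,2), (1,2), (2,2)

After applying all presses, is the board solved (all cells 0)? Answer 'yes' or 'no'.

After press 1 at (1,1):
1 0 1
0 1 1
1 1 1

After press 2 at (2,2):
1 0 1
0 1 0
1 0 0

After press 3 at (1,2):
1 0 0
0 0 1
1 0 1

After press 4 at (2,2):
1 0 0
0 0 0
1 1 0

Lights still on: 3

Answer: no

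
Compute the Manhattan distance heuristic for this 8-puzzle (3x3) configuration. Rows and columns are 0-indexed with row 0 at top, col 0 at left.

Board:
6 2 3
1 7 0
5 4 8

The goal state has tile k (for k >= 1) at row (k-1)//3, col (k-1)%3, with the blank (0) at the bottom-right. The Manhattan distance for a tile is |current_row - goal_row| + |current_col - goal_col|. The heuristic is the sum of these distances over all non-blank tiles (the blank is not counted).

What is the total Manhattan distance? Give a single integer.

Answer: 11

Derivation:
Tile 6: at (0,0), goal (1,2), distance |0-1|+|0-2| = 3
Tile 2: at (0,1), goal (0,1), distance |0-0|+|1-1| = 0
Tile 3: at (0,2), goal (0,2), distance |0-0|+|2-2| = 0
Tile 1: at (1,0), goal (0,0), distance |1-0|+|0-0| = 1
Tile 7: at (1,1), goal (2,0), distance |1-2|+|1-0| = 2
Tile 5: at (2,0), goal (1,1), distance |2-1|+|0-1| = 2
Tile 4: at (2,1), goal (1,0), distance |2-1|+|1-0| = 2
Tile 8: at (2,2), goal (2,1), distance |2-2|+|2-1| = 1
Sum: 3 + 0 + 0 + 1 + 2 + 2 + 2 + 1 = 11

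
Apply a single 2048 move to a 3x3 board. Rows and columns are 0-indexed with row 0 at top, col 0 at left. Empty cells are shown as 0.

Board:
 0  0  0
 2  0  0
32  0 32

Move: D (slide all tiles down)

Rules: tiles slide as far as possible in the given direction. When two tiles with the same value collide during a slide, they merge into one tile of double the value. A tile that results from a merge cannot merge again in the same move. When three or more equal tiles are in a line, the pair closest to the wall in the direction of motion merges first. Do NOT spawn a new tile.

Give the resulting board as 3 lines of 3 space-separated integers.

Slide down:
col 0: [0, 2, 32] -> [0, 2, 32]
col 1: [0, 0, 0] -> [0, 0, 0]
col 2: [0, 0, 32] -> [0, 0, 32]

Answer:  0  0  0
 2  0  0
32  0 32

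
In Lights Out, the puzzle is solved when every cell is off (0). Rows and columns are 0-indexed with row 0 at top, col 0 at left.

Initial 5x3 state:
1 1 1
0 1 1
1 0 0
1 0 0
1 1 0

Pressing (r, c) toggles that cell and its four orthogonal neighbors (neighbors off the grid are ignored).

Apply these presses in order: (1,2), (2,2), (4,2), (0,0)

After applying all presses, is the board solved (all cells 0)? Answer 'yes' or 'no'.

After press 1 at (1,2):
1 1 0
0 0 0
1 0 1
1 0 0
1 1 0

After press 2 at (2,2):
1 1 0
0 0 1
1 1 0
1 0 1
1 1 0

After press 3 at (4,2):
1 1 0
0 0 1
1 1 0
1 0 0
1 0 1

After press 4 at (0,0):
0 0 0
1 0 1
1 1 0
1 0 0
1 0 1

Lights still on: 7

Answer: no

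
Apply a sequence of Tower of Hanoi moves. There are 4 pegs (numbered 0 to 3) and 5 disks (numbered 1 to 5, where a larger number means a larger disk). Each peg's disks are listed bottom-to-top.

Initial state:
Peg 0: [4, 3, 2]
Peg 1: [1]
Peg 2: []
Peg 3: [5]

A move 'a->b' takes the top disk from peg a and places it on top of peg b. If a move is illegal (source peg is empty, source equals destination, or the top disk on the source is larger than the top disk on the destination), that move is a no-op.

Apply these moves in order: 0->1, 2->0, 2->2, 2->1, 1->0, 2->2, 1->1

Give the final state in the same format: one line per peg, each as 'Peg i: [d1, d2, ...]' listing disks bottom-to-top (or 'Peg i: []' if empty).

Answer: Peg 0: [4, 3, 2, 1]
Peg 1: []
Peg 2: []
Peg 3: [5]

Derivation:
After move 1 (0->1):
Peg 0: [4, 3, 2]
Peg 1: [1]
Peg 2: []
Peg 3: [5]

After move 2 (2->0):
Peg 0: [4, 3, 2]
Peg 1: [1]
Peg 2: []
Peg 3: [5]

After move 3 (2->2):
Peg 0: [4, 3, 2]
Peg 1: [1]
Peg 2: []
Peg 3: [5]

After move 4 (2->1):
Peg 0: [4, 3, 2]
Peg 1: [1]
Peg 2: []
Peg 3: [5]

After move 5 (1->0):
Peg 0: [4, 3, 2, 1]
Peg 1: []
Peg 2: []
Peg 3: [5]

After move 6 (2->2):
Peg 0: [4, 3, 2, 1]
Peg 1: []
Peg 2: []
Peg 3: [5]

After move 7 (1->1):
Peg 0: [4, 3, 2, 1]
Peg 1: []
Peg 2: []
Peg 3: [5]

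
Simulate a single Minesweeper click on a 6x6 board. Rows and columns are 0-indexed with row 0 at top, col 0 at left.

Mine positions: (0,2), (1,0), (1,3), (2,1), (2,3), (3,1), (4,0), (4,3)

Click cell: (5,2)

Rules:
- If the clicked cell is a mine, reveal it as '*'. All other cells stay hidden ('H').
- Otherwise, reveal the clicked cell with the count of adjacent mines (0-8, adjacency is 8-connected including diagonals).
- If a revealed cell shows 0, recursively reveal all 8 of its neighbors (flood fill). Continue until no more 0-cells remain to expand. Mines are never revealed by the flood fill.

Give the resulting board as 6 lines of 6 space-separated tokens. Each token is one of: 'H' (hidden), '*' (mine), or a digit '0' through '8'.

H H H H H H
H H H H H H
H H H H H H
H H H H H H
H H H H H H
H H 1 H H H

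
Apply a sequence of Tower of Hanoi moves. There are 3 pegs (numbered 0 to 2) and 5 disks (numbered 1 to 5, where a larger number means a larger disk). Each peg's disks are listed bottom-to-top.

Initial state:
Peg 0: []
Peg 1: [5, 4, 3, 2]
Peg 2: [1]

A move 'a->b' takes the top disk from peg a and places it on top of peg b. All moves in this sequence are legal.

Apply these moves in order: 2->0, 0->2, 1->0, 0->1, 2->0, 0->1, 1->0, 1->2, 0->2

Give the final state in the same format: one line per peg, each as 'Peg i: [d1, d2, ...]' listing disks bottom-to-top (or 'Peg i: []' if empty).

Answer: Peg 0: []
Peg 1: [5, 4, 3]
Peg 2: [2, 1]

Derivation:
After move 1 (2->0):
Peg 0: [1]
Peg 1: [5, 4, 3, 2]
Peg 2: []

After move 2 (0->2):
Peg 0: []
Peg 1: [5, 4, 3, 2]
Peg 2: [1]

After move 3 (1->0):
Peg 0: [2]
Peg 1: [5, 4, 3]
Peg 2: [1]

After move 4 (0->1):
Peg 0: []
Peg 1: [5, 4, 3, 2]
Peg 2: [1]

After move 5 (2->0):
Peg 0: [1]
Peg 1: [5, 4, 3, 2]
Peg 2: []

After move 6 (0->1):
Peg 0: []
Peg 1: [5, 4, 3, 2, 1]
Peg 2: []

After move 7 (1->0):
Peg 0: [1]
Peg 1: [5, 4, 3, 2]
Peg 2: []

After move 8 (1->2):
Peg 0: [1]
Peg 1: [5, 4, 3]
Peg 2: [2]

After move 9 (0->2):
Peg 0: []
Peg 1: [5, 4, 3]
Peg 2: [2, 1]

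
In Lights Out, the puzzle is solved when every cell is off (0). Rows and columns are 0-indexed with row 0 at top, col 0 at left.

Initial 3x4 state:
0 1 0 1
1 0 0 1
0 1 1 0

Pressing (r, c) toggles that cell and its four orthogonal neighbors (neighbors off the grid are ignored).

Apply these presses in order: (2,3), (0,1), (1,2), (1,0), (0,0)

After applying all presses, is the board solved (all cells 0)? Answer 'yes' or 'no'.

Answer: no

Derivation:
After press 1 at (2,3):
0 1 0 1
1 0 0 0
0 1 0 1

After press 2 at (0,1):
1 0 1 1
1 1 0 0
0 1 0 1

After press 3 at (1,2):
1 0 0 1
1 0 1 1
0 1 1 1

After press 4 at (1,0):
0 0 0 1
0 1 1 1
1 1 1 1

After press 5 at (0,0):
1 1 0 1
1 1 1 1
1 1 1 1

Lights still on: 11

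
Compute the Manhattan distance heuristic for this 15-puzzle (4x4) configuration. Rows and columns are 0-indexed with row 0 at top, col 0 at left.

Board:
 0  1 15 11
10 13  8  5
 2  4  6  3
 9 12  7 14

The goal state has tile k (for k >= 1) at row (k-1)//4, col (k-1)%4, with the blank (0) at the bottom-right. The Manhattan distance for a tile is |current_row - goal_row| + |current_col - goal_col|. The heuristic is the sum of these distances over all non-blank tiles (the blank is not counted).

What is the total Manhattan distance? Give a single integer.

Answer: 36

Derivation:
Tile 1: (0,1)->(0,0) = 1
Tile 15: (0,2)->(3,2) = 3
Tile 11: (0,3)->(2,2) = 3
Tile 10: (1,0)->(2,1) = 2
Tile 13: (1,1)->(3,0) = 3
Tile 8: (1,2)->(1,3) = 1
Tile 5: (1,3)->(1,0) = 3
Tile 2: (2,0)->(0,1) = 3
Tile 4: (2,1)->(0,3) = 4
Tile 6: (2,2)->(1,1) = 2
Tile 3: (2,3)->(0,2) = 3
Tile 9: (3,0)->(2,0) = 1
Tile 12: (3,1)->(2,3) = 3
Tile 7: (3,2)->(1,2) = 2
Tile 14: (3,3)->(3,1) = 2
Sum: 1 + 3 + 3 + 2 + 3 + 1 + 3 + 3 + 4 + 2 + 3 + 1 + 3 + 2 + 2 = 36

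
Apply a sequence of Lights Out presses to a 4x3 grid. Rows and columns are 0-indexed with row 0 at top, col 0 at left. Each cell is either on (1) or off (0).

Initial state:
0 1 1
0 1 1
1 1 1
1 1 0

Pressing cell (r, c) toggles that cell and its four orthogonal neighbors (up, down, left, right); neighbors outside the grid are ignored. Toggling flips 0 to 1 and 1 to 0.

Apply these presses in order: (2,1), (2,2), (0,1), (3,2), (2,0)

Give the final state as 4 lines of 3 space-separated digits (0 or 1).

After press 1 at (2,1):
0 1 1
0 0 1
0 0 0
1 0 0

After press 2 at (2,2):
0 1 1
0 0 0
0 1 1
1 0 1

After press 3 at (0,1):
1 0 0
0 1 0
0 1 1
1 0 1

After press 4 at (3,2):
1 0 0
0 1 0
0 1 0
1 1 0

After press 5 at (2,0):
1 0 0
1 1 0
1 0 0
0 1 0

Answer: 1 0 0
1 1 0
1 0 0
0 1 0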